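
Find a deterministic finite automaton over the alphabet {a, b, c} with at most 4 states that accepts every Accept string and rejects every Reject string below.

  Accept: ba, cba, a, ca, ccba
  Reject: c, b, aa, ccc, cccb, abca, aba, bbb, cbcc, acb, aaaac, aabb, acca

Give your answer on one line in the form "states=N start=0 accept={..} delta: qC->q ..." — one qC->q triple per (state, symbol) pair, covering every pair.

states=3 start=0 accept={1} delta: 0a->1 0b->0 0c->0 1a->0 1b->1 1c->2 2a->0 2b->0 2c->1

State merging on the prefix tree: take the shortest (then alphabetical) example prefix whose next move is undefined and point that move at state 0, else 1, else 2, ...; a target is out if some Accept/Reject pair would then sit in one state with the same input left (inseparable). If every existing state is out, open a new one.
a: 0a undefined. 0a->0: no, ba/aba meet in 0 with "ba" left. Open state 1: 0a->1.
b: 0b undefined. 0b->0: ok.
c: 0c undefined. 0c->0: ok.
aa: 1a undefined. 1a->0: ok.
ab: 1b undefined. 1b->0: no, ba/abca meet in 1. 1b->1: ok.
ac: 1c undefined. 1c->0: no, ba/abca meet in 1. 1c->1: no, ba/acb meet in 1. Open state 2: 1c->2.
acb: 2b undefined. 2b->0: ok.
acc: 2c undefined. 2c->0: no, ba/acca meet in 1. 2c->1: ok.
abca: 2a undefined. 2a->0: ok.
All examples now run through 3 states with every (state, symbol) defined. Accept strings end in {1}, Reject strings end in {0}; accept={1}.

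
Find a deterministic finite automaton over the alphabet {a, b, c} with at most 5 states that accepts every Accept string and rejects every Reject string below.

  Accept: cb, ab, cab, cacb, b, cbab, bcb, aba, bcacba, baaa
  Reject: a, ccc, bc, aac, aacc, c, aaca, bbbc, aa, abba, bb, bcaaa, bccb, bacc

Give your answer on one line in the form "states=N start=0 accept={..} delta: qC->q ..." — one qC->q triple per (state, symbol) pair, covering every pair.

Grow the machine one transition at a time. Run the examples from 0; the earliest place one falls off (shortest prefix, ties alphabetical) gets sent to the lowest-numbered state that keeps every Accept/Reject pair distinguishable — a pair clashes when both reach the same state with identical unread suffix — and to a fresh state only if none does.
a: 0a undefined. 0a->0: ok.
b: 0b undefined. 0b->0: no, ab/a meet in 0. Open state 1: 0b->1.
c: 0c undefined. 0c->0: ok.
ba: 1a undefined. 1a->0: no, aba/a meet in 0. 1a->1: no, cbab/bb meet in 1 with "b" left. Open state 2: 1a->2.
bb: 1b undefined. 1b->0: ok.
bc: 1c undefined. 1c->0: no, cb/bccb meet in 1. 1c->1: no, cb/bc meet in 1. 1c->2: no, aba/bc meet in 2. Open state 3: 1c->3.
baa: 2a undefined. 2a->0: no, baaa/a meet in 0. 2a->1: ok.
bac: 2c undefined. 2c->0: ok.
bca: 3a undefined. 3a->0: ok.
bcb: 3b undefined. 3b->0: no, bcb/a meet in 0. 3b->1: ok.
bcc: 3c undefined. 3c->0: no, cb/bccb meet in 1. 3c->1: ok.
cbab: 2b undefined. 2b->0: no, cbab/a meet in 0. 2b->1: ok.
All examples now run through 4 states with every (state, symbol) defined. Accept strings end in {1,2}, Reject strings end in {0,3}; accept={1,2}.

states=4 start=0 accept={1,2} delta: 0a->0 0b->1 0c->0 1a->2 1b->0 1c->3 2a->1 2b->1 2c->0 3a->0 3b->1 3c->1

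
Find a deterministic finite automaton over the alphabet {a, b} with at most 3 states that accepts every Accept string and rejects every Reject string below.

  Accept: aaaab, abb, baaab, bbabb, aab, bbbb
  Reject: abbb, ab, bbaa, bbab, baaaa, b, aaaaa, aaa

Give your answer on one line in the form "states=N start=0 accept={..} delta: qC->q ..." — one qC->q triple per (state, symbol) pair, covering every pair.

Grow the machine one transition at a time. Run the examples from 0; the earliest place one falls off (shortest prefix, ties alphabetical) gets sent to the lowest-numbered state that keeps every Accept/Reject pair distinguishable — a pair clashes when both reach the same state with identical unread suffix — and to a fresh state only if none does.
a: 0a undefined. 0a->0: no, aaaab/ab meet in 0 with "b" left. Open state 1: 0a->1.
b: 0b undefined. 0b->0: no, bbbb/b meet in 0. 0b->1: no, bbbb/abbb meet in 1 with "bbb" left. Open state 2: 0b->2.
aa: 1a undefined. 1a->0: no, aaaab/b meet in 2. 1a->1: no, aaaab/ab meet in 1 with "b" left. 1a->2: ok.
ab: 1b undefined. 1b->0: no, abb/b meet in 2. 1b->1: no, abb/abbb meet in 1. 1b->2: ok.
ba: 2a undefined. 2a->0: no, aaaab/ab meet in 2. 2a->1: no, baaab/ab meet in 2. 2a->2: ok.
bb: 2b undefined. 2b->0: ok.
All examples now run through 3 states with every (state, symbol) defined. Accept strings end in {0}, Reject strings end in {2}; accept={0}.

states=3 start=0 accept={0} delta: 0a->1 0b->2 1a->2 1b->2 2a->2 2b->0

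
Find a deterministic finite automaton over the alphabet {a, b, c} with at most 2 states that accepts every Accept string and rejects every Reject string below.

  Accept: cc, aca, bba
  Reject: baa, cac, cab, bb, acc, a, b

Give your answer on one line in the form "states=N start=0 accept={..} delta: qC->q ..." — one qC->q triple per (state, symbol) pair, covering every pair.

states=2 start=0 accept={0} delta: 0a->1 0b->1 0c->0 1a->0 1b->1 1c->1

State merging on the prefix tree: take the shortest (then alphabetical) example prefix whose next move is undefined and point that move at state 0, else 1, else 2, ...; a target is out if some Accept/Reject pair would then sit in one state with the same input left (inseparable). If every existing state is out, open a new one.
a: 0a undefined. 0a->0: no, cc/acc meet in 0 with "cc" left. Open state 1: 0a->1.
b: 0b undefined. 0b->0: no, bba/a meet in 1. 0b->1: ok.
c: 0c undefined. 0c->0: ok.
ac: 1c undefined. 1c->0: no, cc/cac meet in 0. 1c->1: ok.
ba: 1a undefined. 1a->0: ok.
bb: 1b undefined. 1b->0: no, cc/cab meet in 0. 1b->1: ok.
All examples now run through 2 states with every (state, symbol) defined. Accept strings end in {0}, Reject strings end in {1}; accept={0}.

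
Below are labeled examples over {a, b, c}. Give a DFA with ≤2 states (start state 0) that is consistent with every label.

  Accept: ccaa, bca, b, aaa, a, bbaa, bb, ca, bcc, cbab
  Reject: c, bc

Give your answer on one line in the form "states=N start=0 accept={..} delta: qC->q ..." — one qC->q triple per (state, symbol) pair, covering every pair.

states=2 start=0 accept={0} delta: 0a->0 0b->0 0c->1 1a->0 1b->0 1c->0

Fold the examples into a partial DFA from state 0: repeatedly fix the first undefined (state, symbol) met by the shortest-then-alphabetical prefix, trying targets in increasing order and rejecting any under which an Accept and a Reject string meet in one state with the same remainder; add a state when all current targets are rejected. Accepting states are where Accept strings end.
a: 0a undefined. 0a->0: ok.
b: 0b undefined. 0b->0: ok.
c: 0c undefined. 0c->0: no, ccaa/c meet in 0. Open state 1: 0c->1.
ca: 1a undefined. 1a->0: ok.
cb: 1b undefined. 1b->0: ok.
cc: 1c undefined. 1c->0: ok.
All examples now run through 2 states with every (state, symbol) defined. Accept strings end in {0}, Reject strings end in {1}; accept={0}.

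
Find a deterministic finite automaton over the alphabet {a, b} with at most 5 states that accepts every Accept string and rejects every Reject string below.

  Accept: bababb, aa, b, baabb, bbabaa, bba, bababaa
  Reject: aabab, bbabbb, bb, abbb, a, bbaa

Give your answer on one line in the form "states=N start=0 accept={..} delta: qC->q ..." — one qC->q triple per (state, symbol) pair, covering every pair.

states=5 start=0 accept={0,2,4} delta: 0a->1 0b->2 1a->0 1b->0 2a->2 2b->3 3a->4 3b->0 4a->1 4b->0

State merging on the prefix tree: take the shortest (then alphabetical) example prefix whose next move is undefined and point that move at state 0, else 1, else 2, ...; a target is out if some Accept/Reject pair would then sit in one state with the same input left (inseparable). If every existing state is out, open a new one.
a: 0a undefined. 0a->0: no, aa/a meet in 0. Open state 1: 0a->1.
b: 0b undefined. 0b->0: no, aa/bbaa meet in 1 with "a" left. 0b->1: no, b/a meet in 1. Open state 2: 0b->2.
aa: 1a undefined. 1a->0: ok.
ab: 1b undefined. 1b->0: ok.
ba: 2a undefined. 2a->0: no, bababb/bb meet in 2 with "b" left. 2a->1: no, aa/aabab meet in 0. 2a->2: ok.
bb: 2b undefined. 2b->0: no, aa/aabab meet in 0. 2b->1: no, bababb/aabab meet in 1. 2b->2: no, bababb/aabab meet in 2. Open state 3: 2b->3.
bba: 3a undefined. 3a->0: no, bababb/aabab meet in 3. 3a->1: no, aa/bbaa meet in 0. 3a->2: no, b/bbaa meet in 2. 3a->3: no, bba/aabab meet in 3. Open state 4: 3a->4.
bbaa: 4a undefined. 4a->0: no, aa/bbaa meet in 0. 4a->1: ok.
bbab: 4b undefined. 4b->0: ok.
baabb: 3b undefined. 3b->0: ok.
All examples now run through 5 states with every (state, symbol) defined. Accept strings end in {0,2,4}, Reject strings end in {1,3}; accept={0,2,4}.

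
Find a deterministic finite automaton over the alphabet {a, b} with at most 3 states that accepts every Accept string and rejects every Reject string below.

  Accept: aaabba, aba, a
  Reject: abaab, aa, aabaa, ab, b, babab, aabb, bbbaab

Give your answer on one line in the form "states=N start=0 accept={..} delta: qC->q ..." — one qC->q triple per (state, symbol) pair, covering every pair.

states=2 start=0 accept={1} delta: 0a->1 0b->0 1a->0 1b->0

Fold the examples into a partial DFA from state 0: repeatedly fix the first undefined (state, symbol) met by the shortest-then-alphabetical prefix, trying targets in increasing order and rejecting any under which an Accept and a Reject string meet in one state with the same remainder; add a state when all current targets are rejected. Accepting states are where Accept strings end.
a: 0a undefined. 0a->0: no, a/aa meet in 0. Open state 1: 0a->1.
b: 0b undefined. 0b->0: ok.
aa: 1a undefined. 1a->0: ok.
ab: 1b undefined. 1b->0: ok.
All examples now run through 2 states with every (state, symbol) defined. Accept strings end in {1}, Reject strings end in {0}; accept={1}.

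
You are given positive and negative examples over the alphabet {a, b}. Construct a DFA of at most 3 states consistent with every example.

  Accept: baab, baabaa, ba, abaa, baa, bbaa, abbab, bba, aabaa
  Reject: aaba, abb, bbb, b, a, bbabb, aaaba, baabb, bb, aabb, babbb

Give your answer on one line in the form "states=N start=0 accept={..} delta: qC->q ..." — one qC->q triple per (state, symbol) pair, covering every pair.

Fold the examples into a partial DFA from state 0: repeatedly fix the first undefined (state, symbol) met by the shortest-then-alphabetical prefix, trying targets in increasing order and rejecting any under which an Accept and a Reject string meet in one state with the same remainder; add a state when all current targets are rejected. Accepting states are where Accept strings end.
a: 0a undefined. 0a->0: no, ba/aaba meet in 0 with "ba" left. Open state 1: 0a->1.
b: 0b undefined. 0b->0: no, ba/a meet in 1. 0b->1: ok.
aa: 1a undefined. 1a->0: no, baab/bb meet in 1 with "b" left. 1a->1: no, baab/bb meet in 1 with "b" left. Open state 2: 1a->2.
ab: 1b undefined. 1b->0: no, bba/abb meet in 1. 1b->1: ok.
aaa: 2a undefined. 2a->0: no, baab/abb meet in 1. 2a->1: no, baab/abb meet in 1. 2a->2: ok.
aab: 2b undefined. 2b->0: ok.
All examples now run through 3 states with every (state, symbol) defined. Accept strings end in {0,2}, Reject strings end in {1}; accept={0,2}.

states=3 start=0 accept={0,2} delta: 0a->1 0b->1 1a->2 1b->1 2a->2 2b->0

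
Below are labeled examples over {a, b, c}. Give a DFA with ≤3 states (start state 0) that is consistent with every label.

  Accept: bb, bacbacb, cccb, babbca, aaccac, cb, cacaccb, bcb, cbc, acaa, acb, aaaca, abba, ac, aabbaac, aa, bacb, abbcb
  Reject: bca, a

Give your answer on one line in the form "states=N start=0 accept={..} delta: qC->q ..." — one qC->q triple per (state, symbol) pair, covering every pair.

Fold the examples into a partial DFA from state 0: repeatedly fix the first undefined (state, symbol) met by the shortest-then-alphabetical prefix, trying targets in increasing order and rejecting any under which an Accept and a Reject string meet in one state with the same remainder; add a state when all current targets are rejected. Accepting states are where Accept strings end.
a: 0a undefined. 0a->0: no, aa/a meet in 0. Open state 1: 0a->1.
b: 0b undefined. 0b->0: ok.
c: 0c undefined. 0c->0: ok.
aa: 1a undefined. 1a->0: ok.
ab: 1b undefined. 1b->0: no, babbca/bca meet in 1. 1b->1: ok.
ac: 1c undefined. 1c->0: no, babbca/bca meet in 1. 1c->1: no, aaccac/bca meet in 1. Open state 2: 1c->2.
aca: 2a undefined. 2a->0: no, acaa/bca meet in 1. 2a->1: no, babbca/bca meet in 1. 2a->2: ok.
acb: 2b undefined. 2b->0: ok.
cacac: 2c undefined. 2c->0: ok.
All examples now run through 3 states with every (state, symbol) defined. Accept strings end in {0,2}, Reject strings end in {1}; accept={0,2}.

states=3 start=0 accept={0,2} delta: 0a->1 0b->0 0c->0 1a->0 1b->1 1c->2 2a->2 2b->0 2c->0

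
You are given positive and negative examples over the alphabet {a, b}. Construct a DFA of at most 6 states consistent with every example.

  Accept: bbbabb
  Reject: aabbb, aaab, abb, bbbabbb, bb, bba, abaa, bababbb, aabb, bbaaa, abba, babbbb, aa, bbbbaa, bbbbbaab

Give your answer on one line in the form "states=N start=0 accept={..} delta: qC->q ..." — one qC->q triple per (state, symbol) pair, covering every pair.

Fold the examples into a partial DFA from state 0: repeatedly fix the first undefined (state, symbol) met by the shortest-then-alphabetical prefix, trying targets in increasing order and rejecting any under which an Accept and a Reject string meet in one state with the same remainder; add a state when all current targets are rejected. Accepting states are where Accept strings end.
a: 0a undefined. 0a->0: ok.
b: 0b undefined. 0b->0: no, bbbabb/aabbb meet in 0. Open state 1: 0b->1.
ba: 1a undefined. 1a->0: ok.
bb: 1b undefined. 1b->0: no, bbbabb/abb meet in 0. 1b->1: no, bbbabb/aabbb meet in 1. Open state 2: 1b->2.
bba: 2a undefined. 2a->0: ok.
bbb: 2b undefined. 2b->0: no, bbbabb/abb meet in 2. 2b->1: no, bbbabb/abb meet in 2. 2b->2: no, bbbabb/aabbb meet in 2. Open state 3: 2b->3.
bbba: 3a undefined. 3a->0: no, bbbabb/abb meet in 2. 3a->1: no, bbbabb/aabbb meet in 3. 3a->2: no, bbbabb/babbbb meet in 3 with "b" left. 3a->3: ok.
bbbb: 3b undefined. 3b->0: no, bbbabb/aaab meet in 1. 3b->1: no, bbbabb/abb meet in 2. 3b->2: no, bbbabb/aabbb meet in 3. 3b->3: no, bbbabb/aabbb meet in 3. Open state 4: 3b->4.
bbbba: 4a undefined. 4a->0: ok.
bbbbb: 4b undefined. 4b->0: no, bbbabb/bba meet in 0. 4b->1: no, bbbabb/aaab meet in 1. 4b->2: no, bbbabb/abb meet in 2. 4b->3: no, bbbabb/aabbb meet in 3. 4b->4: no, bbbabb/bbbabbb meet in 4. Open state 5: 4b->5.
bbbbba: 5a undefined. 5a->0: ok.
bbbabbb: 5b undefined. 5b->0: ok.
All examples now run through 6 states with every (state, symbol) defined. Accept strings end in {5}, Reject strings end in {0,1,2,3,4}; accept={5}.

states=6 start=0 accept={5} delta: 0a->0 0b->1 1a->0 1b->2 2a->0 2b->3 3a->3 3b->4 4a->0 4b->5 5a->0 5b->0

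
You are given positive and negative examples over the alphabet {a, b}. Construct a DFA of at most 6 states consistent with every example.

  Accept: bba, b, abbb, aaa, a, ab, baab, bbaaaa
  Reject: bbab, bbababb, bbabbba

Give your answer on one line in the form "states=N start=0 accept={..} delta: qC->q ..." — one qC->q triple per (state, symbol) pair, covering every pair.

Grow the machine one transition at a time. Run the examples from 0; the earliest place one falls off (shortest prefix, ties alphabetical) gets sent to the lowest-numbered state that keeps every Accept/Reject pair distinguishable — a pair clashes when both reach the same state with identical unread suffix — and to a fresh state only if none does.
a: 0a undefined. 0a->0: ok.
b: 0b undefined. 0b->0: no, bba/bbab meet in 0. Open state 1: 0b->1.
ba: 1a undefined. 1a->0: ok.
bb: 1b undefined. 1b->0: no, bba/bbababb meet in 0. 1b->1: no, bba/bbabbba meet in 0. Open state 2: 1b->2.
bba: 2a undefined. 2a->0: no, b/bbab meet in 1. 2a->1: no, abbb/bbababb meet in 2 with "b" left. 2a->2: no, abbb/bbab meet in 2 with "b" left. Open state 3: 2a->3.
abbb: 2b undefined. 2b->0: ok.
bbaa: 3a undefined. 3a->0: ok.
bbab: 3b undefined. 3b->0: no, bba/bbabbba meet in 3. 3b->1: no, b/bbab meet in 1. 3b->2: no, abbb/bbababb meet in 0. 3b->3: no, bba/bbab meet in 3. Open state 4: 3b->4.
bbaba: 4a undefined. 4a->0: ok.
bbabb: 4b undefined. 4b->0: no, abbb/bbabbba meet in 0. 4b->1: no, bba/bbabbba meet in 3. 4b->2: no, abbb/bbabbba meet in 0. 4b->3: no, abbb/bbabbba meet in 0. 4b->4: no, abbb/bbabbba meet in 0. Open state 5: 4b->5.
bbabbb: 5b undefined. 5b->0: no, abbb/bbabbba meet in 0. 5b->1: no, abbb/bbabbba meet in 0. 5b->2: no, bba/bbabbba meet in 3. 5b->3: no, abbb/bbabbba meet in 0. 5b->4: no, abbb/bbabbba meet in 0. 5b->5: ok.
bbabbba: 5a undefined. 5a->0: no, abbb/bbabbba meet in 0. 5a->1: no, b/bbabbba meet in 1. 5a->2: ok.
All examples now run through 6 states with every (state, symbol) defined. Accept strings end in {0,1,3}, Reject strings end in {2,4}; accept={0,1,3}.

states=6 start=0 accept={0,1,3} delta: 0a->0 0b->1 1a->0 1b->2 2a->3 2b->0 3a->0 3b->4 4a->0 4b->5 5a->2 5b->5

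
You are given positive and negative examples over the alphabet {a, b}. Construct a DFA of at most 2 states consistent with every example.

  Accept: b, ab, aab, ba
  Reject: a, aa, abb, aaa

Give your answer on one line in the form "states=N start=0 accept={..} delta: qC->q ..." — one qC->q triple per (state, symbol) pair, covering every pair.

states=2 start=0 accept={1} delta: 0a->0 0b->1 1a->1 1b->0

Grow the machine one transition at a time. Run the examples from 0; the earliest place one falls off (shortest prefix, ties alphabetical) gets sent to the lowest-numbered state that keeps every Accept/Reject pair distinguishable — a pair clashes when both reach the same state with identical unread suffix — and to a fresh state only if none does.
a: 0a undefined. 0a->0: ok.
b: 0b undefined. 0b->0: no, b/a meet in 0. Open state 1: 0b->1.
ba: 1a undefined. 1a->0: no, ba/a meet in 0. 1a->1: ok.
abb: 1b undefined. 1b->0: ok.
All examples now run through 2 states with every (state, symbol) defined. Accept strings end in {1}, Reject strings end in {0}; accept={1}.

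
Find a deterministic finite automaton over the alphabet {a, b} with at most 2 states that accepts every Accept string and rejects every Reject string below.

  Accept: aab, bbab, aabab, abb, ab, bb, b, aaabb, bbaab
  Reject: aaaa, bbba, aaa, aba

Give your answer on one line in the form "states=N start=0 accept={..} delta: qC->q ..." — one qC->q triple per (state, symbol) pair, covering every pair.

Grow the machine one transition at a time. Run the examples from 0; the earliest place one falls off (shortest prefix, ties alphabetical) gets sent to the lowest-numbered state that keeps every Accept/Reject pair distinguishable — a pair clashes when both reach the same state with identical unread suffix — and to a fresh state only if none does.
a: 0a undefined. 0a->0: ok.
b: 0b undefined. 0b->0: no, aab/aaaa meet in 0. Open state 1: 0b->1.
bb: 1b undefined. 1b->0: no, abb/aaaa meet in 0. 1b->1: ok.
aba: 1a undefined. 1a->0: ok.
All examples now run through 2 states with every (state, symbol) defined. Accept strings end in {1}, Reject strings end in {0}; accept={1}.

states=2 start=0 accept={1} delta: 0a->0 0b->1 1a->0 1b->1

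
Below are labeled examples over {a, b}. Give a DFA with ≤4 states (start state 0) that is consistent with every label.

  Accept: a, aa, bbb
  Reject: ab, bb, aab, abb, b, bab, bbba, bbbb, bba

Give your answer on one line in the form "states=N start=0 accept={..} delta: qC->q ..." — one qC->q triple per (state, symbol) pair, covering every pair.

State merging on the prefix tree: take the shortest (then alphabetical) example prefix whose next move is undefined and point that move at state 0, else 1, else 2, ...; a target is out if some Accept/Reject pair would then sit in one state with the same input left (inseparable). If every existing state is out, open a new one.
a: 0a undefined. 0a->0: ok.
b: 0b undefined. 0b->0: no, a/ab meet in 0. Open state 1: 0b->1.
ba: 1a undefined. 1a->0: ok.
bb: 1b undefined. 1b->0: no, a/bb meet in 0. 1b->1: no, a/bbba meet in 0. Open state 2: 1b->2.
bba: 2a undefined. 2a->0: no, a/bba meet in 0. 2a->1: ok.
bbb: 2b undefined. 2b->0: no, a/bbba meet in 0. 2b->1: no, a/bbba meet in 0. 2b->2: no, bbb/bb meet in 2. Open state 3: 2b->3.
bbba: 3a undefined. 3a->0: no, a/bbba meet in 0. 3a->1: ok.
bbbb: 3b undefined. 3b->0: no, a/bbbb meet in 0. 3b->1: ok.
All examples now run through 4 states with every (state, symbol) defined. Accept strings end in {0,3}, Reject strings end in {1,2}; accept={0,3}.

states=4 start=0 accept={0,3} delta: 0a->0 0b->1 1a->0 1b->2 2a->1 2b->3 3a->1 3b->1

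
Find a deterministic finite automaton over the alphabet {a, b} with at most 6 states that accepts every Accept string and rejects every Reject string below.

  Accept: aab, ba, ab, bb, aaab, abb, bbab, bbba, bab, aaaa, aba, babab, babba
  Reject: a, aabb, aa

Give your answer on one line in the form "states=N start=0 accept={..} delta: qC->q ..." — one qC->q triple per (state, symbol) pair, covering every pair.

states=4 start=0 accept={0,3} delta: 0a->1 0b->2 1a->2 1b->3 2a->3 2b->0 3a->0 3b->0

Fold the examples into a partial DFA from state 0: repeatedly fix the first undefined (state, symbol) met by the shortest-then-alphabetical prefix, trying targets in increasing order and rejecting any under which an Accept and a Reject string meet in one state with the same remainder; add a state when all current targets are rejected. Accepting states are where Accept strings end.
a: 0a undefined. 0a->0: no, bb/aabb meet in 0 with "bb" left. Open state 1: 0a->1.
b: 0b undefined. 0b->0: no, ba/a meet in 1. 0b->1: no, ba/aa meet in 1 with "a" left. Open state 2: 0b->2.
aa: 1a undefined. 1a->0: no, bb/aabb meet in 2 with "b" left. 1a->1: no, abb/aabb meet in 1 with "bb" left. 1a->2: ok.
ab: 1b undefined. 1b->0: no, abb/aa meet in 2. 1b->1: no, ab/a meet in 1. 1b->2: no, ab/aa meet in 2. Open state 3: 1b->3.
ba: 2a undefined. 2a->0: no, aaab/aa meet in 2. 2a->1: no, ba/a meet in 1. 2a->2: no, ba/aa meet in 2. 2a->3: ok.
bb: 2b undefined. 2b->0: ok.
aba: 3a undefined. 3a->0: ok.
abb: 3b undefined. 3b->0: ok.
All examples now run through 4 states with every (state, symbol) defined. Accept strings end in {0,3}, Reject strings end in {1,2}; accept={0,3}.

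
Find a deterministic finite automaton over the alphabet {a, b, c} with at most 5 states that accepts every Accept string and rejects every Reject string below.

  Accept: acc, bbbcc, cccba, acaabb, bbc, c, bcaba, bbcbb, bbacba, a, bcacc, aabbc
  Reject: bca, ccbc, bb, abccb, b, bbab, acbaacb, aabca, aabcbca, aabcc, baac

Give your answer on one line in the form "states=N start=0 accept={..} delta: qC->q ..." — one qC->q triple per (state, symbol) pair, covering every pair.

states=5 start=0 accept={0,2} delta: 0a->0 0b->1 0c->2 1a->1 1b->3 1c->4 2a->1 2b->3 2c->0 3a->0 3b->0 3c->2 4a->3 4b->0 4c->1

Grow the machine one transition at a time. Run the examples from 0; the earliest place one falls off (shortest prefix, ties alphabetical) gets sent to the lowest-numbered state that keeps every Accept/Reject pair distinguishable — a pair clashes when both reach the same state with identical unread suffix — and to a fresh state only if none does.
a: 0a undefined. 0a->0: ok.
b: 0b undefined. 0b->0: no, acc/aabcc meet in 0 with "cc" left. Open state 1: 0b->1.
c: 0c undefined. 0c->0: no, acaabb/bb meet in 1 with "b" left. 0c->1: no, c/b meet in 1. Open state 2: 0c->2.
ba: 1a undefined. 1a->0: no, c/baac meet in 2. 1a->1: ok.
bb: 1b undefined. 1b->0: no, bbbcc/aabcc meet in 1 with "cc" left. 1b->1: no, bbbcc/aabcc meet in 1 with "cc" left. 1b->2: no, c/bb meet in 2. Open state 3: 1b->3.
bc: 1c undefined. 1c->0: no, c/aabcc meet in 2. 1c->1: no, bcacc/bca meet in 1. 1c->2: no, acc/aabcc meet in 2 with "c" left. 1c->3: no, bbc/aabcc meet in 3 with "c" left. Open state 4: 1c->4.
cc: 2c undefined. 2c->0: ok.
aca: 2a undefined. 2a->0: no, acaabb/bb meet in 3. 2a->1: ok.
acb: 2b undefined. 2b->0: no, acc/acbaacb meet in 0. 2b->1: no, cccba/b meet in 1. 2b->2: no, cccba/b meet in 1. 2b->3: ok.
bba: 3a undefined. 3a->0: ok.
bbb: 3b undefined. 3b->0: ok.
bbc: 3c undefined. 3c->0: no, bbcbb/bb meet in 3. 3c->1: no, bbc/b meet in 1. 3c->2: ok.
bca: 4a undefined. 4a->0: no, acc/bca meet in 0. 4a->1: no, bcacc/aabcc meet in 4 with "c" left. 4a->2: no, bbc/bca meet in 2. 4a->3: ok.
abcc: 4c undefined. 4c->0: no, acc/aabcc meet in 0. 4c->1: ok.
aabcb: 4b undefined. 4b->0: ok.
All examples now run through 5 states with every (state, symbol) defined. Accept strings end in {0,2}, Reject strings end in {1,3,4}; accept={0,2}.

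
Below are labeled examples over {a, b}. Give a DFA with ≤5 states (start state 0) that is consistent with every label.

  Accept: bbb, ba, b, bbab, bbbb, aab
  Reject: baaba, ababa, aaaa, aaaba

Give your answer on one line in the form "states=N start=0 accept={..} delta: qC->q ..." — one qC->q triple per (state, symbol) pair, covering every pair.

states=3 start=0 accept={0,1} delta: 0a->1 0b->0 1a->2 1b->1 2a->1 2b->1

Fold the examples into a partial DFA from state 0: repeatedly fix the first undefined (state, symbol) met by the shortest-then-alphabetical prefix, trying targets in increasing order and rejecting any under which an Accept and a Reject string meet in one state with the same remainder; add a state when all current targets are rejected. Accepting states are where Accept strings end.
a: 0a undefined. 0a->0: no, ba/aaaba meet in 0 with "ba" left. Open state 1: 0a->1.
b: 0b undefined. 0b->0: ok.
aa: 1a undefined. 1a->0: no, bbb/aaaa meet in 0. 1a->1: no, ba/aaaa meet in 1. Open state 2: 1a->2.
ab: 1b undefined. 1b->0: no, ba/ababa meet in 1. 1b->1: ok.
aaa: 2a undefined. 2a->0: no, ba/aaaa meet in 1. 2a->1: ok.
aab: 2b undefined. 2b->0: no, ba/baaba meet in 1. 2b->1: ok.
All examples now run through 3 states with every (state, symbol) defined. Accept strings end in {0,1}, Reject strings end in {2}; accept={0,1}.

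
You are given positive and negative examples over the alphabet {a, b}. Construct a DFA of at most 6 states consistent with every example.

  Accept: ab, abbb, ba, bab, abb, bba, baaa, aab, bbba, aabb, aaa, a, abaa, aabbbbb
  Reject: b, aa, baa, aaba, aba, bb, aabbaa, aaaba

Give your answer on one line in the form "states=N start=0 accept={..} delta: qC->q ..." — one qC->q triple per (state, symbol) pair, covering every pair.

Fold the examples into a partial DFA from state 0: repeatedly fix the first undefined (state, symbol) met by the shortest-then-alphabetical prefix, trying targets in increasing order and rejecting any under which an Accept and a Reject string meet in one state with the same remainder; add a state when all current targets are rejected. Accepting states are where Accept strings end.
a: 0a undefined. 0a->0: no, ab/b meet in 0 with "b" left. Open state 1: 0a->1.
b: 0b undefined. 0b->0: ok.
aa: 1a undefined. 1a->0: no, ba/aaba meet in 1. 1a->1: no, ba/aa meet in 1. Open state 2: 1a->2.
ab: 1b undefined. 1b->0: no, ab/b meet in 0. 1b->1: ok.
aaa: 2a undefined. 2a->0: no, ab/aaaba meet in 1. 2a->1: ok.
aab: 2b undefined. 2b->0: no, ab/aaba meet in 1. 2b->1: no, ab/aabbaa meet in 1. 2b->2: no, ab/aaba meet in 1. Open state 3: 2b->3.
aaba: 3a undefined. 3a->0: ok.
aabb: 3b undefined. 3b->0: no, aabb/b meet in 0. 3b->1: no, ab/aabbaa meet in 1. 3b->2: no, aabb/aa meet in 2. 3b->3: no, ab/aabbaa meet in 1. Open state 4: 3b->4.
aabba: 4a undefined. 4a->0: no, ab/aabbaa meet in 1. 4a->1: ok.
aabbb: 4b undefined. 4b->0: no, aabbbbb/b meet in 0. 4b->1: ok.
All examples now run through 5 states with every (state, symbol) defined. Accept strings end in {1,3,4}, Reject strings end in {0,2}; accept={1,3,4}.

states=5 start=0 accept={1,3,4} delta: 0a->1 0b->0 1a->2 1b->1 2a->1 2b->3 3a->0 3b->4 4a->1 4b->1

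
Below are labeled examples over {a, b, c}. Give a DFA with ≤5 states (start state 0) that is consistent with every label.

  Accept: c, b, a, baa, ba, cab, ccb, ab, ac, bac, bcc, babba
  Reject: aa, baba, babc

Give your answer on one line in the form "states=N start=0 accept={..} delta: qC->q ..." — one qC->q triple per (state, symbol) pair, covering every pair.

Fold the examples into a partial DFA from state 0: repeatedly fix the first undefined (state, symbol) met by the shortest-then-alphabetical prefix, trying targets in increasing order and rejecting any under which an Accept and a Reject string meet in one state with the same remainder; add a state when all current targets are rejected. Accepting states are where Accept strings end.
a: 0a undefined. 0a->0: no, a/aa meet in 0. Open state 1: 0a->1.
b: 0b undefined. 0b->0: no, baa/aa meet in 1 with "a" left. 0b->1: no, ba/aa meet in 1 with "a" left. Open state 2: 0b->2.
c: 0c undefined. 0c->0: ok.
aa: 1a undefined. 1a->0: no, c/aa meet in 0. 1a->1: no, a/aa meet in 1. 1a->2: no, b/aa meet in 2. Open state 3: 1a->3.
ab: 1b undefined. 1b->0: ok.
ac: 1c undefined. 1c->0: ok.
ba: 2a undefined. 2a->0: no, c/baba meet in 0. 2a->1: no, c/babc meet in 0. 2a->2: ok.
bc: 2c undefined. 2c->0: ok.
bab: 2b undefined. 2b->0: no, c/babc meet in 0. 2b->1: no, c/babc meet in 0. 2b->2: no, c/babc meet in 0. 2b->3: ok.
baba: 3a undefined. 3a->0: no, c/baba meet in 0. 3a->1: no, a/baba meet in 1. 3a->2: no, b/baba meet in 2. 3a->3: ok.
babb: 3b undefined. 3b->0: ok.
babc: 3c undefined. 3c->0: no, c/babc meet in 0. 3c->1: no, a/babc meet in 1. 3c->2: no, b/babc meet in 2. 3c->3: ok.
All examples now run through 4 states with every (state, symbol) defined. Accept strings end in {0,1,2}, Reject strings end in {3}; accept={0,1,2}.

states=4 start=0 accept={0,1,2} delta: 0a->1 0b->2 0c->0 1a->3 1b->0 1c->0 2a->2 2b->3 2c->0 3a->3 3b->0 3c->3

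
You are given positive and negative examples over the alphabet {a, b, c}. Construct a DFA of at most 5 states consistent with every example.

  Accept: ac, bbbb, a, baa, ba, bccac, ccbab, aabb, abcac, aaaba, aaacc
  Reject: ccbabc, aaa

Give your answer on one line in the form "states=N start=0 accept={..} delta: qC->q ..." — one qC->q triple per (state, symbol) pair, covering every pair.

State merging on the prefix tree: take the shortest (then alphabetical) example prefix whose next move is undefined and point that move at state 0, else 1, else 2, ...; a target is out if some Accept/Reject pair would then sit in one state with the same input left (inseparable). If every existing state is out, open a new one.
a: 0a undefined. 0a->0: no, a/aaa meet in 0. Open state 1: 0a->1.
b: 0b undefined. 0b->0: ok.
c: 0c undefined. 0c->0: ok.
aa: 1a undefined. 1a->0: no, a/aaa meet in 1. 1a->1: no, a/aaa meet in 1. Open state 2: 1a->2.
ab: 1b undefined. 1b->0: no, bbbb/ccbabc meet in 0. 1b->1: no, ac/ccbabc meet in 1 with "c" left. 1b->2: ok.
ac: 1c undefined. 1c->0: ok.
aaa: 2a undefined. 2a->0: no, ac/aaa meet in 0. 2a->1: no, a/aaa meet in 1. 2a->2: no, baa/aaa meet in 2. Open state 3: 2a->3.
aab: 2b undefined. 2b->0: ok.
abc: 2c undefined. 2c->0: no, ac/ccbabc meet in 0. 2c->1: no, a/ccbabc meet in 1. 2c->2: no, baa/ccbabc meet in 2. 2c->3: ok.
aaab: 3b undefined. 3b->0: ok.
aaac: 3c undefined. 3c->0: ok.
abca: 3a undefined. 3a->0: ok.
All examples now run through 4 states with every (state, symbol) defined. Accept strings end in {0,1,2}, Reject strings end in {3}; accept={0,1,2}.

states=4 start=0 accept={0,1,2} delta: 0a->1 0b->0 0c->0 1a->2 1b->2 1c->0 2a->3 2b->0 2c->3 3a->0 3b->0 3c->0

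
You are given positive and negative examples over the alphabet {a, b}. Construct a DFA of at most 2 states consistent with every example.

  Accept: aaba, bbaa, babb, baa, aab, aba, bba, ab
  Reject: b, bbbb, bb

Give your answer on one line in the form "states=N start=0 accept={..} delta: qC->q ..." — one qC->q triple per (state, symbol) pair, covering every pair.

Fold the examples into a partial DFA from state 0: repeatedly fix the first undefined (state, symbol) met by the shortest-then-alphabetical prefix, trying targets in increasing order and rejecting any under which an Accept and a Reject string meet in one state with the same remainder; add a state when all current targets are rejected. Accepting states are where Accept strings end.
a: 0a undefined. 0a->0: no, aab/b meet in 0 with "b" left. Open state 1: 0a->1.
b: 0b undefined. 0b->0: ok.
aa: 1a undefined. 1a->0: no, bbaa/b meet in 0. 1a->1: ok.
ab: 1b undefined. 1b->0: no, babb/b meet in 0. 1b->1: ok.
All examples now run through 2 states with every (state, symbol) defined. Accept strings end in {1}, Reject strings end in {0}; accept={1}.

states=2 start=0 accept={1} delta: 0a->1 0b->0 1a->1 1b->1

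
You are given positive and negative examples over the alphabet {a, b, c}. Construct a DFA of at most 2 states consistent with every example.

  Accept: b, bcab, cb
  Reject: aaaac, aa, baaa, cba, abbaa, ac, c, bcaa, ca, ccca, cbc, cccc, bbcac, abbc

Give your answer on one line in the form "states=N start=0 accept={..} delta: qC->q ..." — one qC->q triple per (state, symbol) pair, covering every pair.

State merging on the prefix tree: take the shortest (then alphabetical) example prefix whose next move is undefined and point that move at state 0, else 1, else 2, ...; a target is out if some Accept/Reject pair would then sit in one state with the same input left (inseparable). If every existing state is out, open a new one.
a: 0a undefined. 0a->0: ok.
b: 0b undefined. 0b->0: no, b/aa meet in 0. Open state 1: 0b->1.
c: 0c undefined. 0c->0: ok.
ba: 1a undefined. 1a->0: ok.
bb: 1b undefined. 1b->0: ok.
bc: 1c undefined. 1c->0: ok.
All examples now run through 2 states with every (state, symbol) defined. Accept strings end in {1}, Reject strings end in {0}; accept={1}.

states=2 start=0 accept={1} delta: 0a->0 0b->1 0c->0 1a->0 1b->0 1c->0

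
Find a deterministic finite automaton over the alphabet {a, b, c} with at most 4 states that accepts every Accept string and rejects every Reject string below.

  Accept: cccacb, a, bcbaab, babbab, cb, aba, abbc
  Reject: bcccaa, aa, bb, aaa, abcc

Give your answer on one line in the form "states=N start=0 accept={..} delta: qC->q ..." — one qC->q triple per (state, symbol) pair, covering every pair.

State merging on the prefix tree: take the shortest (then alphabetical) example prefix whose next move is undefined and point that move at state 0, else 1, else 2, ...; a target is out if some Accept/Reject pair would then sit in one state with the same input left (inseparable). If every existing state is out, open a new one.
a: 0a undefined. 0a->0: no, a/aa meet in 0. Open state 1: 0a->1.
b: 0b undefined. 0b->0: ok.
c: 0c undefined. 0c->0: no, cb/bb meet in 0. 0c->1: ok.
aa: 1a undefined. 1a->0: no, a/aaa meet in 1. 1a->1: no, a/aa meet in 1. Open state 2: 1a->2.
ab: 1b undefined. 1b->0: no, babbab/bb meet in 0. 1b->1: no, aba/aa meet in 2. 1b->2: no, cb/aa meet in 2. Open state 3: 1b->3.
cc: 1c undefined. 1c->0: ok.
aaa: 2a undefined. 2a->0: ok.
aba: 3a undefined. 3a->0: no, aba/bcccaa meet in 0. 3a->1: ok.
abb: 3b undefined. 3b->0: ok.
abc: 3c undefined. 3c->0: no, a/abcc meet in 1. 3c->1: ok.
cccac: 2c undefined. 2c->0: no, cccacb/bcccaa meet in 0. 2c->1: ok.
bcbaab: 2b undefined. 2b->0: no, bcbaab/bcccaa meet in 0. 2b->1: ok.
All examples now run through 4 states with every (state, symbol) defined. Accept strings end in {1,3}, Reject strings end in {0,2}; accept={1,3}.

states=4 start=0 accept={1,3} delta: 0a->1 0b->0 0c->1 1a->2 1b->3 1c->0 2a->0 2b->1 2c->1 3a->1 3b->0 3c->1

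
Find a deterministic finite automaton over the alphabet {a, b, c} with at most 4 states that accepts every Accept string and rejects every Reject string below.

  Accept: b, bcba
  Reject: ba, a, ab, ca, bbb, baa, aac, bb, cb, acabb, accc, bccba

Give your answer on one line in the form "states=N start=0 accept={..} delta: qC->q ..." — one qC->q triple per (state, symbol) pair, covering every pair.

State merging on the prefix tree: take the shortest (then alphabetical) example prefix whose next move is undefined and point that move at state 0, else 1, else 2, ...; a target is out if some Accept/Reject pair would then sit in one state with the same input left (inseparable). If every existing state is out, open a new one.
a: 0a undefined. 0a->0: no, b/ab meet in 0 with "b" left. Open state 1: 0a->1.
b: 0b undefined. 0b->0: no, b/bbb meet in 0. 0b->1: no, b/a meet in 1. Open state 2: 0b->2.
c: 0c undefined. 0c->0: no, b/cb meet in 2. 0c->1: ok.
aa: 1a undefined. 1a->0: ok.
ab: 1b undefined. 1b->0: ok.
ac: 1c undefined. 1c->0: no, b/acabb meet in 2. 1c->1: ok.
ba: 2a undefined. 2a->0: ok.
bb: 2b undefined. 2b->0: no, b/bbb meet in 2. 2b->1: ok.
bc: 2c undefined. 2c->0: no, bcba/ba meet in 0. 2c->1: no, bcba/a meet in 1. 2c->2: no, bcba/ba meet in 0. Open state 3: 2c->3.
bcb: 3b undefined. 3b->0: no, bcba/a meet in 1. 3b->1: no, bcba/ba meet in 0. 3b->2: no, bcba/ba meet in 0. 3b->3: ok.
bcc: 3c undefined. 3c->0: ok.
bcba: 3a undefined. 3a->0: no, bcba/ba meet in 0. 3a->1: no, bcba/a meet in 1. 3a->2: ok.
All examples now run through 4 states with every (state, symbol) defined. Accept strings end in {2}, Reject strings end in {0,1}; accept={2}.

states=4 start=0 accept={2} delta: 0a->1 0b->2 0c->1 1a->0 1b->0 1c->1 2a->0 2b->1 2c->3 3a->2 3b->3 3c->0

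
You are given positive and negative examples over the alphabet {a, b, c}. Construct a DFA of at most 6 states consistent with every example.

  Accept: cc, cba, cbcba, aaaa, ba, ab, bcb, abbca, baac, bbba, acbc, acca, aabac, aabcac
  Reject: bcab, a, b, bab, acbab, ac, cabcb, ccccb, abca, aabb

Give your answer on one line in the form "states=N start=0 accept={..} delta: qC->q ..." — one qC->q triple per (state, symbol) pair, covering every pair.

Grow the machine one transition at a time. Run the examples from 0; the earliest place one falls off (shortest prefix, ties alphabetical) gets sent to the lowest-numbered state that keeps every Accept/Reject pair distinguishable — a pair clashes when both reach the same state with identical unread suffix — and to a fresh state only if none does.
a: 0a undefined. 0a->0: no, aaaa/a meet in 0. Open state 1: 0a->1.
b: 0b undefined. 0b->0: no, ba/a meet in 1. 0b->1: ok.
c: 0c undefined. 0c->0: ok.
aa: 1a undefined. 1a->0: no, ab/aabb meet in 1 with "b" left. 1a->1: no, cba/a meet in 1. Open state 2: 1a->2.
ab: 1b undefined. 1b->0: ok.
ac: 1c undefined. 1c->0: no, cc/bcab meet in 0. 1c->1: no, cc/acbab meet in 0. 1c->2: no, cba/ac meet in 2. Open state 3: 1c->3.
aaa: 2a undefined. 2a->0: no, aaaa/a meet in 1. 2a->1: no, baac/ac meet in 3. 2a->2: ok.
aab: 2b undefined. 2b->0: no, cc/bab meet in 0. 2b->1: no, cc/aabb meet in 0. 2b->2: no, cba/bab meet in 2. 2b->3: no, bcb/aabb meet in 3 with "b" left. Open state 4: 2b->4.
acb: 3b undefined. 3b->0: no, cc/acbab meet in 0. 3b->1: no, bcb/a meet in 1. 3b->2: ok.
acc: 3c undefined. 3c->0: no, acca/a meet in 1. 3c->1: ok.
bca: 3a undefined. 3a->0: ok.
aaba: 4a undefined. 4a->0: ok.
aabb: 4b undefined. 4b->0: no, cc/aabb meet in 0. 4b->1: ok.
aabc: 4c undefined. 4c->0: no, aabcac/ac meet in 3. 4c->1: ok.
acbc: 2c undefined. 2c->0: ok.
All examples now run through 5 states with every (state, symbol) defined. Accept strings end in {0,2}, Reject strings end in {1,3,4}; accept={0,2}.

states=5 start=0 accept={0,2} delta: 0a->1 0b->1 0c->0 1a->2 1b->0 1c->3 2a->2 2b->4 2c->0 3a->0 3b->2 3c->1 4a->0 4b->1 4c->1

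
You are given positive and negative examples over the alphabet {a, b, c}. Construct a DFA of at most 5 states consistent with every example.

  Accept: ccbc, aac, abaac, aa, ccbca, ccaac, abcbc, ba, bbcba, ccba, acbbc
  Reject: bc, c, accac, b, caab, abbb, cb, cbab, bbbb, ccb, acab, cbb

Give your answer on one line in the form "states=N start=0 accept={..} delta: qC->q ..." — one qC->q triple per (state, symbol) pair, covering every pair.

Grow the machine one transition at a time. Run the examples from 0; the earliest place one falls off (shortest prefix, ties alphabetical) gets sent to the lowest-numbered state that keeps every Accept/Reject pair distinguishable — a pair clashes when both reach the same state with identical unread suffix — and to a fresh state only if none does.
a: 0a undefined. 0a->0: no, aac/c meet in 0 with "c" left. Open state 1: 0a->1.
b: 0b undefined. 0b->0: ok.
c: 0c undefined. 0c->0: no, ccbc/bc meet in 0. 0c->1: no, ba/bc meet in 1. Open state 2: 0c->2.
aa: 1a undefined. 1a->0: no, aac/bc meet in 2. 1a->1: ok.
ab: 1b undefined. 1b->0: ok.
ac: 1c undefined. 1c->0: no, aac/b meet in 0. 1c->1: no, aac/accac meet in 1. 1c->2: no, aac/bc meet in 2. Open state 3: 1c->3.
ca: 2a undefined. 2a->0: ok.
cb: 2b undefined. 2b->0: no, abcbc/bc meet in 2. 2b->1: no, aa/cb meet in 1. 2b->2: no, bbcba/b meet in 0. 2b->3: no, aac/cb meet in 3. Open state 4: 2b->4.
cc: 2c undefined. 2c->0: no, ccbc/bc meet in 2. 2c->1: no, ccbc/bc meet in 2. 2c->2: ok.
aca: 3a undefined. 3a->0: ok.
acb: 3b undefined. 3b->0: no, acbbc/bc meet in 2. 3b->1: no, acbbc/bc meet in 2. 3b->2: ok.
acc: 3c undefined. 3c->0: no, aac/accac meet in 3. 3c->1: no, aac/accac meet in 3. 3c->2: ok.
cba: 4a undefined. 4a->0: no, bbcba/b meet in 0. 4a->1: ok.
cbb: 4b undefined. 4b->0: ok.
ccbc: 4c undefined. 4c->0: no, ccbc/b meet in 0. 4c->1: ok.
All examples now run through 5 states with every (state, symbol) defined. Accept strings end in {1,3}, Reject strings end in {0,2,4}; accept={1,3}.

states=5 start=0 accept={1,3} delta: 0a->1 0b->0 0c->2 1a->1 1b->0 1c->3 2a->0 2b->4 2c->2 3a->0 3b->2 3c->2 4a->1 4b->0 4c->1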